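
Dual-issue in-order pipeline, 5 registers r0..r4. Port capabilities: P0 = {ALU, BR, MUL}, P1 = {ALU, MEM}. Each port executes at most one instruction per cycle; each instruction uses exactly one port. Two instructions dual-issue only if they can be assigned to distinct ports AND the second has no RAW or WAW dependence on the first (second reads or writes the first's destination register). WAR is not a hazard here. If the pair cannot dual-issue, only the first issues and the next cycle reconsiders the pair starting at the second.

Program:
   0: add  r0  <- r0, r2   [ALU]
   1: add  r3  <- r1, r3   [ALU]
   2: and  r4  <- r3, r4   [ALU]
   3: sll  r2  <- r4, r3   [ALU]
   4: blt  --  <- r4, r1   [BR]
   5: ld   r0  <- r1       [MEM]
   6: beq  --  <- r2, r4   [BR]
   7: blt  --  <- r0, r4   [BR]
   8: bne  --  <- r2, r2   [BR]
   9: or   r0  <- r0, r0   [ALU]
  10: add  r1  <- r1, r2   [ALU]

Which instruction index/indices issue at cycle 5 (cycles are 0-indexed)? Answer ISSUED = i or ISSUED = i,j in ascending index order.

ISSUED = 8,9

t=0 i0/i1:add.ALU+add.ALU ; 2-wide
t=1 i2:and.ALU ; RAW r4
t=2 i3/i4:sll.ALU+blt.BR ; 2-wide
t=3 i5/i6:ld.MEM+beq.BR ; 2-wide
t=4 i7:blt.BR ; no-port BR/BR
t=5 i8/i9:bne.BR+or.ALU ; 2-wide
t=6 i10:add.ALU ; tail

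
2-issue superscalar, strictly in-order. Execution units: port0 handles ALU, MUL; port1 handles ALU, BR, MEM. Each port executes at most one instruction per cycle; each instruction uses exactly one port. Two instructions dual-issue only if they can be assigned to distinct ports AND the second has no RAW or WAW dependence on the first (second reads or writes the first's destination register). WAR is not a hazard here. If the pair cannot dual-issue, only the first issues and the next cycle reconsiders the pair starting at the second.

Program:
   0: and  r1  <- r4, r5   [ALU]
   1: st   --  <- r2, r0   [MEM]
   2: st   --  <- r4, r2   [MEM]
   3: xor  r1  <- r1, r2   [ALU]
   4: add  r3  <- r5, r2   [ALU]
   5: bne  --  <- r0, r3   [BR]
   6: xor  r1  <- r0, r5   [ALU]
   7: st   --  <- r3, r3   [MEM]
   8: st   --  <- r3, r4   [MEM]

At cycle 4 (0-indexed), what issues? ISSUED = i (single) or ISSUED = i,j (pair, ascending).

ISSUED = 7

c0: i0,i1 and.ALU/st.MEM  pair
c1: i2,i3 st.MEM/xor.ALU  pair
c2: i4 add.ALU  RAW r3
c3: i5,i6 bne.BR/xor.ALU  pair
c4: i7 st.MEM  no-port MEM/MEM
c5: i8 st.MEM  tail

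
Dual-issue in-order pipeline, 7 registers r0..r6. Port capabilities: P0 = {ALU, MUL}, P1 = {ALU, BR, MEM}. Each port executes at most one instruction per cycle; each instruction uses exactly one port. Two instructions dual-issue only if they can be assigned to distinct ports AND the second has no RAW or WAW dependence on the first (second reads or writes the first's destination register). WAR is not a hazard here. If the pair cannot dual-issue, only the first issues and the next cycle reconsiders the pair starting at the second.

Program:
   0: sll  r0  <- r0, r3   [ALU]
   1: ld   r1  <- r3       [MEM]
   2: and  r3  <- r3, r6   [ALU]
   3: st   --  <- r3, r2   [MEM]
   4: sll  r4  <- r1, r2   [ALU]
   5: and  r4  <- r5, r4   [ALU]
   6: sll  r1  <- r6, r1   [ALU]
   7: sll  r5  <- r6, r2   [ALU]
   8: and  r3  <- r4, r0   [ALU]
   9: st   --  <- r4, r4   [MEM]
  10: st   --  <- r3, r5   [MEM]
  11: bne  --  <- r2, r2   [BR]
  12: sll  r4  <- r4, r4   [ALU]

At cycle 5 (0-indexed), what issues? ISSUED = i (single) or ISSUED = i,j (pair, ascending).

ISSUED = 9

c0: i0,i1 sll;ld  2-wide
c1: i2 and  RAW r3
c2: i3,i4 st;sll  2-wide
c3: i5,i6 and;sll  2-wide
c4: i7,i8 sll;and  2-wide
c5: i9 st  no-port MEM/MEM
c6: i10 st  no-port MEM/BR
c7: i11,i12 bne;sll  2-wide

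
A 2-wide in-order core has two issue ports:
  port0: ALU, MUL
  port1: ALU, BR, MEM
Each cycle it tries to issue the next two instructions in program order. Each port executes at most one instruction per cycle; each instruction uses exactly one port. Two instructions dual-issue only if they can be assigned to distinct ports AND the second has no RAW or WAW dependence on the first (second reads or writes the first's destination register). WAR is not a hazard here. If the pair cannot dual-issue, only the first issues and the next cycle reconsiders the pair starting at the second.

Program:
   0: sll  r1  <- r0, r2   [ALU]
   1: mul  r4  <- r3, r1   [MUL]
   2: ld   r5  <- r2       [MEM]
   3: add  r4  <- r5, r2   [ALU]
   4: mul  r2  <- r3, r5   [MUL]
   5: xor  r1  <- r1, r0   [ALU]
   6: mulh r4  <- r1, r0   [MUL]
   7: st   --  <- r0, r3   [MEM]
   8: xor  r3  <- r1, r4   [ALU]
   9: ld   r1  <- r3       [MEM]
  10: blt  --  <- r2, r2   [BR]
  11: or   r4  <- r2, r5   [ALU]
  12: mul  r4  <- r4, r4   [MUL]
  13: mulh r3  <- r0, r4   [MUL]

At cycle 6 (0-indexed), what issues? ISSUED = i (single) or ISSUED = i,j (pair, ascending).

ISSUED = 9

0. sll.ALU @i0  | RAW r1
1. mul.MUL+ld.MEM @i1&i2  | 2-wide
2. add.ALU+mul.MUL @i3&i4  | 2-wide
3. xor.ALU @i5  | RAW r1
4. mulh.MUL+st.MEM @i6&i7  | 2-wide
5. xor.ALU @i8  | RAW r3
6. ld.MEM @i9  | no-port MEM/BR
7. blt.BR+or.ALU @i10&i11  | 2-wide
8. mul.MUL @i12  | no-port MUL/MUL
9. mulh.MUL @i13  | tail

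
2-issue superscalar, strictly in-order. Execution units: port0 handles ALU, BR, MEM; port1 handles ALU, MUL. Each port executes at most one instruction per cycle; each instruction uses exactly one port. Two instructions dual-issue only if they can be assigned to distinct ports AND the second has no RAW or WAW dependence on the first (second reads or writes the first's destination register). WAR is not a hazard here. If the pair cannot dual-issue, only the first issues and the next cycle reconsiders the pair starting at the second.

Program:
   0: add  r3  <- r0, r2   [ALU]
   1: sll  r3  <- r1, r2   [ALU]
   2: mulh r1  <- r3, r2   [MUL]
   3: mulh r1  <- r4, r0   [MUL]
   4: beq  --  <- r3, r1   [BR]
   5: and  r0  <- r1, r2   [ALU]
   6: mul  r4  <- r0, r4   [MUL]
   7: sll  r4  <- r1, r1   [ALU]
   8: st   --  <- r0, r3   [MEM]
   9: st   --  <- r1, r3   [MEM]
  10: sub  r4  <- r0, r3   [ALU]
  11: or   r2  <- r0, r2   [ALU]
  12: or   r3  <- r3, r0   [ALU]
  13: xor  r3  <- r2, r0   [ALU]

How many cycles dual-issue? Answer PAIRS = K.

c0: i0 add  WAW r3
c1: i1 sll  RAW r3
c2: i2 mulh  no-port MUL/MUL
c3: i3 mulh  RAW r1
c4: i4/i5 beq;and  dual
c5: i6 mul  WAW r4
c6: i7/i8 sll;st  dual
c7: i9/i10 st;sub  dual
c8: i11/i12 or;or  dual
c9: i13 xor  tail

PAIRS = 4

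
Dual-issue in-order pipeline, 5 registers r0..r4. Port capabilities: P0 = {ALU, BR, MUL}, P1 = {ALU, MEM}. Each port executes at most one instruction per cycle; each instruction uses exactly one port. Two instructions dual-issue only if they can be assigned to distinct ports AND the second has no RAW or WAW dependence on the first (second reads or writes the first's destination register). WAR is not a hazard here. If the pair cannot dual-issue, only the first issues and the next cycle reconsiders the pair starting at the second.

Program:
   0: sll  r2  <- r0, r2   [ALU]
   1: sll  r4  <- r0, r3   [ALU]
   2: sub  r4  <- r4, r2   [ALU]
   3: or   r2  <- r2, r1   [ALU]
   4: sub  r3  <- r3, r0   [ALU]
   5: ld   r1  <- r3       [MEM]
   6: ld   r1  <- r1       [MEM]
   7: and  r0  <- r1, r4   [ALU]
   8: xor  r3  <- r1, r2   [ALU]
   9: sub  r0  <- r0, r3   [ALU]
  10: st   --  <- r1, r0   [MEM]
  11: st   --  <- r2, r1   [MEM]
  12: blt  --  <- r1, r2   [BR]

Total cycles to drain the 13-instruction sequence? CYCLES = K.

CYCLES = 9

t=0 i0&i1:sll.ALU sll.ALU ; 2-wide
t=1 i2&i3:sub.ALU or.ALU ; 2-wide
t=2 i4:sub.ALU ; RAW r3
t=3 i5:ld.MEM ; no-port MEM/MEM
t=4 i6:ld.MEM ; RAW r1
t=5 i7&i8:and.ALU xor.ALU ; 2-wide
t=6 i9:sub.ALU ; RAW r0
t=7 i10:st.MEM ; no-port MEM/MEM
t=8 i11&i12:st.MEM blt.BR ; 2-wide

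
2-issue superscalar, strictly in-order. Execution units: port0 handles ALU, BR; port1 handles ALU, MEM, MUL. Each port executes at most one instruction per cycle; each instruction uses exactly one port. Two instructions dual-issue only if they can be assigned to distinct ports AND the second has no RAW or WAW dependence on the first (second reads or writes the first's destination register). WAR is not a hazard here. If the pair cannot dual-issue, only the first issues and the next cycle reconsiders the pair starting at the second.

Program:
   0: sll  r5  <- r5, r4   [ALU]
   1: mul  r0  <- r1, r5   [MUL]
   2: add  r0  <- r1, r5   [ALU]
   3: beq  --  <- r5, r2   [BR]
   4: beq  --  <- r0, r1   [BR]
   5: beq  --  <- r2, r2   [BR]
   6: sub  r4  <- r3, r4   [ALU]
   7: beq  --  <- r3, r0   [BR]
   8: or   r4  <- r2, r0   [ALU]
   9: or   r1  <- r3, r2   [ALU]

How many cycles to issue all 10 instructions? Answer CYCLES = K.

0. sll.ALU @i0  | RAW r5
1. mul.MUL @i1  | WAW r0
2. add.ALU/beq.BR @i2,i3  | dual
3. beq.BR @i4  | no-port BR/BR
4. beq.BR/sub.ALU @i5,i6  | dual
5. beq.BR/or.ALU @i7,i8  | dual
6. or.ALU @i9  | tail

CYCLES = 7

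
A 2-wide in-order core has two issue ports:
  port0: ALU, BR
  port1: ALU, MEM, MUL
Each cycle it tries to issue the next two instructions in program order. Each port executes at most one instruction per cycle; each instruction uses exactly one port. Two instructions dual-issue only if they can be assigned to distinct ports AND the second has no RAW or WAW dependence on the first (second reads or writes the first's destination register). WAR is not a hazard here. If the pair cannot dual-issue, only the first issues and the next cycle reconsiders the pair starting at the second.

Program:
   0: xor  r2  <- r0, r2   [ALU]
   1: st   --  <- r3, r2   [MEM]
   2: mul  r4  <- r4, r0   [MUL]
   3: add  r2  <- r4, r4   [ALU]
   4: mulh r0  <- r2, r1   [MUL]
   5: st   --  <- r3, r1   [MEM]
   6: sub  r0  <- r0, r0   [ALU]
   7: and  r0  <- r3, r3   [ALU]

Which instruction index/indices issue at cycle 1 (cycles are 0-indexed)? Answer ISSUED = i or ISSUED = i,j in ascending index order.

ISSUED = 1

t=0 i0:xor.ALU ; RAW r2
t=1 i1:st.MEM ; no-port MEM/MUL
t=2 i2:mul.MUL ; RAW r4
t=3 i3:add.ALU ; RAW r2
t=4 i4:mulh.MUL ; no-port MUL/MEM
t=5 i5/i6:st.MEM/sub.ALU ; dual
t=6 i7:and.ALU ; tail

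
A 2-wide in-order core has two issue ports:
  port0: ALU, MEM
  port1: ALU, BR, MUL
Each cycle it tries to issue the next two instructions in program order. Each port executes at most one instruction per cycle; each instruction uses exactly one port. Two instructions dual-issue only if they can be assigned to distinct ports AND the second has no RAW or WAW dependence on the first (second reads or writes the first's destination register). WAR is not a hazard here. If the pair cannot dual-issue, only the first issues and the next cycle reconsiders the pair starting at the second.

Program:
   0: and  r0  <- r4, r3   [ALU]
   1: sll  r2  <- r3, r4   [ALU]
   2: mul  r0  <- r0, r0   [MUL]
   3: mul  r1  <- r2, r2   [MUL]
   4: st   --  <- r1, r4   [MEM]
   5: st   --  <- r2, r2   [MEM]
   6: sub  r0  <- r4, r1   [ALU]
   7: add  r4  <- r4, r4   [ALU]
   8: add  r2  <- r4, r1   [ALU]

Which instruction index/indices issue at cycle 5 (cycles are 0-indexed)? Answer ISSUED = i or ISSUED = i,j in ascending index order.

ISSUED = 7

c0: i0&i1 and.ALU/sll.ALU  dual
c1: i2 mul.MUL  no-port MUL/MUL
c2: i3 mul.MUL  RAW r1
c3: i4 st.MEM  no-port MEM/MEM
c4: i5&i6 st.MEM/sub.ALU  dual
c5: i7 add.ALU  RAW r4
c6: i8 add.ALU  tail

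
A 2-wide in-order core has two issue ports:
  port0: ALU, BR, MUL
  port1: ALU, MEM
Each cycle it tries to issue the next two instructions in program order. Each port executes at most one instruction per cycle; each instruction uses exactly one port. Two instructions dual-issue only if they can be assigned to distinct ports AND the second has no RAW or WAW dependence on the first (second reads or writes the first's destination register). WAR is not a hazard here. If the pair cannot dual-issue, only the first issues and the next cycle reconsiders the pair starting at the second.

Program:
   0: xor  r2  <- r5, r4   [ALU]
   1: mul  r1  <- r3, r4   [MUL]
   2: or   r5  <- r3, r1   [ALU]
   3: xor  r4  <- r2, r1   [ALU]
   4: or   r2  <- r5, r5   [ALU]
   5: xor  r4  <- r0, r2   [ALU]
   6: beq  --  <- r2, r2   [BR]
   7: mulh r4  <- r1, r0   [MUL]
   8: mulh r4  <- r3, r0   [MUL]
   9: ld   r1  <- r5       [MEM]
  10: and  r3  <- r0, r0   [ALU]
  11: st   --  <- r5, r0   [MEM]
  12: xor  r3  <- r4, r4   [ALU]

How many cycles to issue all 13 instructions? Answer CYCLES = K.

t=0 i0+i1:xor.ALU+mul.MUL ; pair
t=1 i2+i3:or.ALU+xor.ALU ; pair
t=2 i4:or.ALU ; RAW r2
t=3 i5+i6:xor.ALU+beq.BR ; pair
t=4 i7:mulh.MUL ; no-port MUL/MUL
t=5 i8+i9:mulh.MUL+ld.MEM ; pair
t=6 i10+i11:and.ALU+st.MEM ; pair
t=7 i12:xor.ALU ; tail

CYCLES = 8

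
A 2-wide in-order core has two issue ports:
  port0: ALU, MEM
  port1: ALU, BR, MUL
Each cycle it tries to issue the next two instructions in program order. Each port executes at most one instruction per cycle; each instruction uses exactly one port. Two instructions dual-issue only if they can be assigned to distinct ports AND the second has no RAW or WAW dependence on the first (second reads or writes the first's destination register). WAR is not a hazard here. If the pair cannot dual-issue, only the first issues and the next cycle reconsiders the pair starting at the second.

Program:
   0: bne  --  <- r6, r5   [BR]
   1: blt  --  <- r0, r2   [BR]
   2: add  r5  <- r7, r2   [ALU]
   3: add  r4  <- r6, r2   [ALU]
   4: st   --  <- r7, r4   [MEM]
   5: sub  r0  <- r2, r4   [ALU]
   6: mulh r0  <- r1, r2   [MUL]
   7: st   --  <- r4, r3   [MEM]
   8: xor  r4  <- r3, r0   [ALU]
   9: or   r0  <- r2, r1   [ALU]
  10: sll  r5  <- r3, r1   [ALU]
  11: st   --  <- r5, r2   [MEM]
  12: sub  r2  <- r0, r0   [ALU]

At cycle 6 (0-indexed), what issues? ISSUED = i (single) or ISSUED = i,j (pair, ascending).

  cy0 -> i0 (bne) no-port BR/BR
  cy1 -> i1/i2 (blt add) dual
  cy2 -> i3 (add) RAW r4
  cy3 -> i4/i5 (st sub) dual
  cy4 -> i6/i7 (mulh st) dual
  cy5 -> i8/i9 (xor or) dual
  cy6 -> i10 (sll) RAW r5
  cy7 -> i11/i12 (st sub) dual

ISSUED = 10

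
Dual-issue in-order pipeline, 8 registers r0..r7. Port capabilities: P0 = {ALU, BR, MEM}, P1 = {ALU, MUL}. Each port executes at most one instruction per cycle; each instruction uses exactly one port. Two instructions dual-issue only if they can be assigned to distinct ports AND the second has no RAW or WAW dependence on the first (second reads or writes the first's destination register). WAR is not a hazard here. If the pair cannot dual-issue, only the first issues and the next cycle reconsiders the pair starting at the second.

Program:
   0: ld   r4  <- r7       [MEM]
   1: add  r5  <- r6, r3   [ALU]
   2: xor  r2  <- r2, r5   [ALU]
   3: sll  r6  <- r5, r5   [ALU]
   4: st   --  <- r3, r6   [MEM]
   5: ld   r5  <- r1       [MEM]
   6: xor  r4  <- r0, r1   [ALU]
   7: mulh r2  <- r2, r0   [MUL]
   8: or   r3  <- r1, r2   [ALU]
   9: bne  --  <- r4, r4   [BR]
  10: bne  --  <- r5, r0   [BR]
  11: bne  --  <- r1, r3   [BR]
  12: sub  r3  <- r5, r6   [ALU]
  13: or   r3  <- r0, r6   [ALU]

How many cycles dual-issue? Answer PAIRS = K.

PAIRS = 5

0. ld/add @i0/i1  | 2-wide
1. xor/sll @i2/i3  | 2-wide
2. st @i4  | no-port MEM/MEM
3. ld/xor @i5/i6  | 2-wide
4. mulh @i7  | RAW r2
5. or/bne @i8/i9  | 2-wide
6. bne @i10  | no-port BR/BR
7. bne/sub @i11/i12  | 2-wide
8. or @i13  | tail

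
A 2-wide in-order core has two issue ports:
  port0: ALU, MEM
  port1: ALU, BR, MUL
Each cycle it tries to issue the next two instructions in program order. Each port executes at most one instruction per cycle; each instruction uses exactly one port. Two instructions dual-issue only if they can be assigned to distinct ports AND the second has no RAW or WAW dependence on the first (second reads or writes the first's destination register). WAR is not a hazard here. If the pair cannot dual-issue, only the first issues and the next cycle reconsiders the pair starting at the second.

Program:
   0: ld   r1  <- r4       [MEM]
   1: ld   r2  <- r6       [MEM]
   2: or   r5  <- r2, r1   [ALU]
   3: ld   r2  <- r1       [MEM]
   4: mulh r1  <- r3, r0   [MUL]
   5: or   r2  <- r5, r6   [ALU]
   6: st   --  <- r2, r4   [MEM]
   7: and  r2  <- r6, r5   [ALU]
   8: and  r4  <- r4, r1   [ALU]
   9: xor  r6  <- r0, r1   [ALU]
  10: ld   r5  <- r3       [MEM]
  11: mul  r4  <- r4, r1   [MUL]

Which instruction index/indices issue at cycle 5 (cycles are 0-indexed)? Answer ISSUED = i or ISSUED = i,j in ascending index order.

ISSUED = 8,9

0. ld.MEM @i0  | no-port MEM/MEM
1. ld.MEM @i1  | RAW r2
2. or.ALU;ld.MEM @i2/i3  | dual
3. mulh.MUL;or.ALU @i4/i5  | dual
4. st.MEM;and.ALU @i6/i7  | dual
5. and.ALU;xor.ALU @i8/i9  | dual
6. ld.MEM;mul.MUL @i10/i11  | dual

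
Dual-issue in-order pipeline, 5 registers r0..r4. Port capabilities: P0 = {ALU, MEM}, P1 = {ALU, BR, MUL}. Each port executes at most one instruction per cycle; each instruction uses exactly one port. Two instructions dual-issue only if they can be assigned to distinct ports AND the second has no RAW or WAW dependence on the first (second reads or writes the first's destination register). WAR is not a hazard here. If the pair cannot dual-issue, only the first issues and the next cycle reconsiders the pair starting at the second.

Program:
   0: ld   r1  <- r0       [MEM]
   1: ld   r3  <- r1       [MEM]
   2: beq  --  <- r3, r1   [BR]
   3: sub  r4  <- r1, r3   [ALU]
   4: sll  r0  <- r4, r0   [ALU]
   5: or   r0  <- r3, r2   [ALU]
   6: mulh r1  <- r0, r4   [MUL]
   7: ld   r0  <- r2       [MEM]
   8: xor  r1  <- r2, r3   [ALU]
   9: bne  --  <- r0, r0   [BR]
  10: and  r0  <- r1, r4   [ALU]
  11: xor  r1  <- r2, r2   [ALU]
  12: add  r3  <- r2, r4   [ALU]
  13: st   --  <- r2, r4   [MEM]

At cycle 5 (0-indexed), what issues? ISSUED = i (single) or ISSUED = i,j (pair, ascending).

t=0 i0:ld.MEM ; no-port MEM/MEM
t=1 i1:ld.MEM ; RAW r3
t=2 i2,i3:beq.BR sub.ALU ; pair
t=3 i4:sll.ALU ; WAW r0
t=4 i5:or.ALU ; RAW r0
t=5 i6,i7:mulh.MUL ld.MEM ; pair
t=6 i8,i9:xor.ALU bne.BR ; pair
t=7 i10,i11:and.ALU xor.ALU ; pair
t=8 i12,i13:add.ALU st.MEM ; pair

ISSUED = 6,7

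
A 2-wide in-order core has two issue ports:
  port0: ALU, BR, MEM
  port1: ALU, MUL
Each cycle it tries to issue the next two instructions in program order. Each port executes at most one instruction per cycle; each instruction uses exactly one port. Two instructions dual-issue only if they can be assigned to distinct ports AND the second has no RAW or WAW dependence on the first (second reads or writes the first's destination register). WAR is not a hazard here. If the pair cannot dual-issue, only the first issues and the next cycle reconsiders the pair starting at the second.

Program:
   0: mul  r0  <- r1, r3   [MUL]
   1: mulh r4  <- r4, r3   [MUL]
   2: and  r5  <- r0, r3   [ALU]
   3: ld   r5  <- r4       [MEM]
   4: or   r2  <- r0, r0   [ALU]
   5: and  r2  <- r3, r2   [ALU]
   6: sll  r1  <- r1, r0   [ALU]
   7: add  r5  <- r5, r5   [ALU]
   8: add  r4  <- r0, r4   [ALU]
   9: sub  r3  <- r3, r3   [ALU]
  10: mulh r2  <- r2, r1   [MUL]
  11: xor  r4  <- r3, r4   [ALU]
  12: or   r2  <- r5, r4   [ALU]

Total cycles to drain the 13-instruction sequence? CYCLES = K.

0. mul @i0  | no-port MUL/MUL
1. mulh/and @i1/i2  | dual
2. ld/or @i3/i4  | dual
3. and/sll @i5/i6  | dual
4. add/add @i7/i8  | dual
5. sub/mulh @i9/i10  | dual
6. xor @i11  | RAW r4
7. or @i12  | tail

CYCLES = 8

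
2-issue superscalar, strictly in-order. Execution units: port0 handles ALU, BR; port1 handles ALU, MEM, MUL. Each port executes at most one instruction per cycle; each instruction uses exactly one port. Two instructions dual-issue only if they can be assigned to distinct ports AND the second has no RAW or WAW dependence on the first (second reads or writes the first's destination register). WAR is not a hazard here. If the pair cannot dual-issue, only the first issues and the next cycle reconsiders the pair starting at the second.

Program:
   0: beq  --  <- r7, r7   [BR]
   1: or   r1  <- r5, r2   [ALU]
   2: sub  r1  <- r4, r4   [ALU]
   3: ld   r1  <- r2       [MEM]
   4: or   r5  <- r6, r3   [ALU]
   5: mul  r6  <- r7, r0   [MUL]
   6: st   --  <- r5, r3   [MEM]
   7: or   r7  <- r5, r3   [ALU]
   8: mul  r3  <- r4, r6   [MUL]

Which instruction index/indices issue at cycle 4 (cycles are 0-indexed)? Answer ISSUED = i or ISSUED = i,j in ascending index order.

ISSUED = 6,7

0. beq or @i0,i1  | pair
1. sub @i2  | WAW r1
2. ld or @i3,i4  | pair
3. mul @i5  | no-port MUL/MEM
4. st or @i6,i7  | pair
5. mul @i8  | tail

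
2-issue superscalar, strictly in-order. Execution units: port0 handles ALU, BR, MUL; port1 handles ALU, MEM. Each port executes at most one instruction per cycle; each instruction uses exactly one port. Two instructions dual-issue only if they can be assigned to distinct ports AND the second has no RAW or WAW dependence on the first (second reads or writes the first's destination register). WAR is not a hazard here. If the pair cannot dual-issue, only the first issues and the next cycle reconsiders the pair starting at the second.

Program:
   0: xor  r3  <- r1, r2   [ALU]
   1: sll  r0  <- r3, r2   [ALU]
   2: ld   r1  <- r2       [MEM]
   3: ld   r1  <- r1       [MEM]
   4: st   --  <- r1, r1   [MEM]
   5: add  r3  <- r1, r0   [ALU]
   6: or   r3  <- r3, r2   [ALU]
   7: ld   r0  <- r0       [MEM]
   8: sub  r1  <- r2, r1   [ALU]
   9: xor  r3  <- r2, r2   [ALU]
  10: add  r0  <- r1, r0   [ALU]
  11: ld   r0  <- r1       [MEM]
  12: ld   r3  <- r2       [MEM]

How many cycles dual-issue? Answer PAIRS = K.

  cy0 -> i0 (xor) RAW r3
  cy1 -> i1,i2 (sll ld) dual
  cy2 -> i3 (ld) no-port MEM/MEM
  cy3 -> i4,i5 (st add) dual
  cy4 -> i6,i7 (or ld) dual
  cy5 -> i8,i9 (sub xor) dual
  cy6 -> i10 (add) WAW r0
  cy7 -> i11 (ld) no-port MEM/MEM
  cy8 -> i12 (ld) tail

PAIRS = 4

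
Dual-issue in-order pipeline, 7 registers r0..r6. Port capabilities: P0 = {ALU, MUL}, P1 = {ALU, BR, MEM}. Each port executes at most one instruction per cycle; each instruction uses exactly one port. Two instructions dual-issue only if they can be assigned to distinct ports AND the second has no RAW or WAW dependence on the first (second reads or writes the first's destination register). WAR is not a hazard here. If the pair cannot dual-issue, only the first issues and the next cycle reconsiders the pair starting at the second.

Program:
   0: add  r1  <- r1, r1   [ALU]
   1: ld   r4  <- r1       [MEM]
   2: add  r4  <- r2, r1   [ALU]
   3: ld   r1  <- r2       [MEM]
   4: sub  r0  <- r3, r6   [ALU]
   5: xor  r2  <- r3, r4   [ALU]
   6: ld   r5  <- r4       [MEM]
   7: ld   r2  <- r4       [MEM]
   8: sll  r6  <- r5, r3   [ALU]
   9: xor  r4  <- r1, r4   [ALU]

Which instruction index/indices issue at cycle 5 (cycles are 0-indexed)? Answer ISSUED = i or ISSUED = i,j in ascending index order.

c0: i0 add  RAW r1
c1: i1 ld  WAW r4
c2: i2,i3 add ld  2-wide
c3: i4,i5 sub xor  2-wide
c4: i6 ld  no-port MEM/MEM
c5: i7,i8 ld sll  2-wide
c6: i9 xor  tail

ISSUED = 7,8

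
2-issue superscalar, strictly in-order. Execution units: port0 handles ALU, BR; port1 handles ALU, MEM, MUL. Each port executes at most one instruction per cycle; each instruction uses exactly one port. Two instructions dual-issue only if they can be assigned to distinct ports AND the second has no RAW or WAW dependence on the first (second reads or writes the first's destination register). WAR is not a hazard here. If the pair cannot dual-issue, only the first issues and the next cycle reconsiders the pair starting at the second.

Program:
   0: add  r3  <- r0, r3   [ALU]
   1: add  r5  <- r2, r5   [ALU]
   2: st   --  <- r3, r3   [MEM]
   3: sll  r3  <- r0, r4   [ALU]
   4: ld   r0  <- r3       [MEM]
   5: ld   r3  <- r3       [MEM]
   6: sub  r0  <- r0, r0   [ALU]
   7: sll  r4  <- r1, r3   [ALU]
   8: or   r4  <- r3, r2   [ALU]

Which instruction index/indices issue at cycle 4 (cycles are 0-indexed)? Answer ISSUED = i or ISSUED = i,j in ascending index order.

ISSUED = 7

#0 head=0: add.ALU add.ALU i0/i1 2-wide
#1 head=2: st.MEM sll.ALU i2/i3 2-wide
#2 head=4: ld.MEM i4 no-port MEM/MEM
#3 head=5: ld.MEM sub.ALU i5/i6 2-wide
#4 head=7: sll.ALU i7 WAW r4
#5 head=8: or.ALU i8 tail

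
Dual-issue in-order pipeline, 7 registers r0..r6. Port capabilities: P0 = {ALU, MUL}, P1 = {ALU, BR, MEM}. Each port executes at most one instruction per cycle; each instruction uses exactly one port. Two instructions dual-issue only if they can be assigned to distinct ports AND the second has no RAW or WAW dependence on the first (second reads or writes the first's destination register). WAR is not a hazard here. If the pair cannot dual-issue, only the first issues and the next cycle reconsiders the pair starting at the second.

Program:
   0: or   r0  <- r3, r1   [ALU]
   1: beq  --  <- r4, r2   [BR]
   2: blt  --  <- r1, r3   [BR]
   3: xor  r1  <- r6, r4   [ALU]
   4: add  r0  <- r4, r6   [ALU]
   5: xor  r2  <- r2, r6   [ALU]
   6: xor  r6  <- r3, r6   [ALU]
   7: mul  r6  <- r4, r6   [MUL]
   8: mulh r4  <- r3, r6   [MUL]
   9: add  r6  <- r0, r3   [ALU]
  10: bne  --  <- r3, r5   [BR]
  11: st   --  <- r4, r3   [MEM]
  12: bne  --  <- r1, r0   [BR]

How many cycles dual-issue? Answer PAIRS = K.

PAIRS = 4

t=0 i0/i1:or.ALU beq.BR ; pair
t=1 i2/i3:blt.BR xor.ALU ; pair
t=2 i4/i5:add.ALU xor.ALU ; pair
t=3 i6:xor.ALU ; RAW+WAW r6
t=4 i7:mul.MUL ; no-port MUL/MUL
t=5 i8/i9:mulh.MUL add.ALU ; pair
t=6 i10:bne.BR ; no-port BR/MEM
t=7 i11:st.MEM ; no-port MEM/BR
t=8 i12:bne.BR ; tail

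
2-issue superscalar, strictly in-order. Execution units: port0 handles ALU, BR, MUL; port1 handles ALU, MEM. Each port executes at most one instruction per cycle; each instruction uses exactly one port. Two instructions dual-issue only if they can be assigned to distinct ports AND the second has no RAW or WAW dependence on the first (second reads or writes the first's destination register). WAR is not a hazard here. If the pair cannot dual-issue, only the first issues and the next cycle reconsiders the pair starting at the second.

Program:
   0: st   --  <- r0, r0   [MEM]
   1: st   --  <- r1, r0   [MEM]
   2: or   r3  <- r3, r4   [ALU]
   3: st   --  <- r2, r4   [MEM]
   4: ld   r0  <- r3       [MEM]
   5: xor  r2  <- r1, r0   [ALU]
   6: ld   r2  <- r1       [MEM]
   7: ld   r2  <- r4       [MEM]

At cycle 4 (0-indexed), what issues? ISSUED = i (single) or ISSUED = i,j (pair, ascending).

0. st.MEM @i0  | no-port MEM/MEM
1. st.MEM/or.ALU @i1+i2  | 2-wide
2. st.MEM @i3  | no-port MEM/MEM
3. ld.MEM @i4  | RAW r0
4. xor.ALU @i5  | WAW r2
5. ld.MEM @i6  | no-port MEM/MEM
6. ld.MEM @i7  | tail

ISSUED = 5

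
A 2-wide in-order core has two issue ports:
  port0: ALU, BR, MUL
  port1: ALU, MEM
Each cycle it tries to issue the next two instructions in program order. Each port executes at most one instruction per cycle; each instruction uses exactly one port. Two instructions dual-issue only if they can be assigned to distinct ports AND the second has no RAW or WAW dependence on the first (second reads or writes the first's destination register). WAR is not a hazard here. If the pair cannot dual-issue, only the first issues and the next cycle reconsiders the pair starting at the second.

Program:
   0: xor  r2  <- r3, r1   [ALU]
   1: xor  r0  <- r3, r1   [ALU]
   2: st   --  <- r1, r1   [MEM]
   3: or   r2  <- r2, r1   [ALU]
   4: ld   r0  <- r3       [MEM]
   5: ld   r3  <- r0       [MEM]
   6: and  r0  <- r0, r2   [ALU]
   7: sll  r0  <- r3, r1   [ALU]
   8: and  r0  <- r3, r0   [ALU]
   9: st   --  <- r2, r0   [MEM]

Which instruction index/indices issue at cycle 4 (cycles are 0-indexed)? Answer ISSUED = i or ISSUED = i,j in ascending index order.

ISSUED = 7

t=0 i0,i1:xor.ALU+xor.ALU ; dual
t=1 i2,i3:st.MEM+or.ALU ; dual
t=2 i4:ld.MEM ; no-port MEM/MEM
t=3 i5,i6:ld.MEM+and.ALU ; dual
t=4 i7:sll.ALU ; RAW+WAW r0
t=5 i8:and.ALU ; RAW r0
t=6 i9:st.MEM ; tail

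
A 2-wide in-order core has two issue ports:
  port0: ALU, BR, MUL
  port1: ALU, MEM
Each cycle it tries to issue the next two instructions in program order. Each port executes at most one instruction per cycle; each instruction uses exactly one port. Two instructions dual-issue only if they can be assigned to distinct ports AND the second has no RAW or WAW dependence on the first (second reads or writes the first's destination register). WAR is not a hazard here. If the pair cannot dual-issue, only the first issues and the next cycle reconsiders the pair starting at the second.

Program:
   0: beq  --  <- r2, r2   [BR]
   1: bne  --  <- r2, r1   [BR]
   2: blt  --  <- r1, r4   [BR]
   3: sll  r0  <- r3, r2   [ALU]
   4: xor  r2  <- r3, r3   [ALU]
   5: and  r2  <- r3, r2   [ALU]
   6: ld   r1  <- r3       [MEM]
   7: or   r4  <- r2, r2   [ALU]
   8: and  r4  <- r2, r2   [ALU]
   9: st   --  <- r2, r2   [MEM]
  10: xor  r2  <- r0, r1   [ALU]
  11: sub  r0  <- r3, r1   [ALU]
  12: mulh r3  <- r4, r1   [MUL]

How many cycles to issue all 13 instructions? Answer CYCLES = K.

CYCLES = 9

#0 head=0: beq i0 no-port BR/BR
#1 head=1: bne i1 no-port BR/BR
#2 head=2: blt/sll i2+i3 2-wide
#3 head=4: xor i4 RAW+WAW r2
#4 head=5: and/ld i5+i6 2-wide
#5 head=7: or i7 WAW r4
#6 head=8: and/st i8+i9 2-wide
#7 head=10: xor/sub i10+i11 2-wide
#8 head=12: mulh i12 tail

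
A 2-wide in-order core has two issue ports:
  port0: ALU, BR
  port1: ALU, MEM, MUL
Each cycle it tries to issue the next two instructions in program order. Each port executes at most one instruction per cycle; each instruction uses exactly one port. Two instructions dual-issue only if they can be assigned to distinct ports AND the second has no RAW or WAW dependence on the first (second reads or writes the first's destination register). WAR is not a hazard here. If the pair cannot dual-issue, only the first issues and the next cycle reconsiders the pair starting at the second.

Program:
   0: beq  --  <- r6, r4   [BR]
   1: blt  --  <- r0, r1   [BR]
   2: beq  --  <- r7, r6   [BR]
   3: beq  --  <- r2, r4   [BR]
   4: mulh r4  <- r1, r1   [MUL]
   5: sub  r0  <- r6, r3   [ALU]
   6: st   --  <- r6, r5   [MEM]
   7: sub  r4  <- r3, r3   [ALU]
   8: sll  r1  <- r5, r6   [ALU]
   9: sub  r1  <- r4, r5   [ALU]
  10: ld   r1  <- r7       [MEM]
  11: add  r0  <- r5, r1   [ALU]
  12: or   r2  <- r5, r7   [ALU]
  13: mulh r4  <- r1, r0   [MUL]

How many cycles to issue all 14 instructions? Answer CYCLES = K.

c0: i0 beq  no-port BR/BR
c1: i1 blt  no-port BR/BR
c2: i2 beq  no-port BR/BR
c3: i3&i4 beq/mulh  pair
c4: i5&i6 sub/st  pair
c5: i7&i8 sub/sll  pair
c6: i9 sub  WAW r1
c7: i10 ld  RAW r1
c8: i11&i12 add/or  pair
c9: i13 mulh  tail

CYCLES = 10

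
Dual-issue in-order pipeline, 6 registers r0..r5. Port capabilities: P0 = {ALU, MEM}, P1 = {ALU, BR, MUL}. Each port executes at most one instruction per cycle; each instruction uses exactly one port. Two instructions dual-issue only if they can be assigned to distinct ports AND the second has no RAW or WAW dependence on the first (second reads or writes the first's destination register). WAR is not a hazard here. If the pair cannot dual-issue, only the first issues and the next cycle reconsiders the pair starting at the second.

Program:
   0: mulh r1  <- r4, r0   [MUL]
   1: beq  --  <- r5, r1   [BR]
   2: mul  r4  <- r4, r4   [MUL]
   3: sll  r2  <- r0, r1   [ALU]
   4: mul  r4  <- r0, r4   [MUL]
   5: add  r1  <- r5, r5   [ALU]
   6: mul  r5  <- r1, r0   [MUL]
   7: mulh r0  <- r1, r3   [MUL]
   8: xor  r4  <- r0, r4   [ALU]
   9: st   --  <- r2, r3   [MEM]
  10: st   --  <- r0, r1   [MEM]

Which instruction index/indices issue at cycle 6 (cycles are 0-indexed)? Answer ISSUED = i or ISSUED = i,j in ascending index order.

ISSUED = 8,9

[0] i0  mulh.MUL  -- no-port MUL/BR
[1] i1  beq.BR  -- no-port BR/MUL
[2] i2,i3  mul.MUL/sll.ALU  -- 2-wide
[3] i4,i5  mul.MUL/add.ALU  -- 2-wide
[4] i6  mul.MUL  -- no-port MUL/MUL
[5] i7  mulh.MUL  -- RAW r0
[6] i8,i9  xor.ALU/st.MEM  -- 2-wide
[7] i10  st.MEM  -- tail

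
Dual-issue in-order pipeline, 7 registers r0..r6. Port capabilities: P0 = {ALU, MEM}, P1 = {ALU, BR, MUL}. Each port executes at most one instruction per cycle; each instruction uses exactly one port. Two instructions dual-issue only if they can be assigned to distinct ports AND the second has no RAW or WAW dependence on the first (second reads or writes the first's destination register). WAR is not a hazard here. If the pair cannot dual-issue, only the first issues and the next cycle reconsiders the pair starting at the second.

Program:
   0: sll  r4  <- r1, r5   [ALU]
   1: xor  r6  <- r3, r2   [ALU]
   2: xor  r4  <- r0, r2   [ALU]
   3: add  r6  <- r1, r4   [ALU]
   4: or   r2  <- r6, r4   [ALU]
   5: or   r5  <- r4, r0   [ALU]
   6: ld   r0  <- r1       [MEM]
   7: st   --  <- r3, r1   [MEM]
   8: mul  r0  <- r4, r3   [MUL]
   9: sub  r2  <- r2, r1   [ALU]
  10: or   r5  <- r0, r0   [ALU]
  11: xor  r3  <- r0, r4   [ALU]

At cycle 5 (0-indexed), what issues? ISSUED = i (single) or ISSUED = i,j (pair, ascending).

0. sll;xor @i0,i1  | dual
1. xor @i2  | RAW r4
2. add @i3  | RAW r6
3. or;or @i4,i5  | dual
4. ld @i6  | no-port MEM/MEM
5. st;mul @i7,i8  | dual
6. sub;or @i9,i10  | dual
7. xor @i11  | tail

ISSUED = 7,8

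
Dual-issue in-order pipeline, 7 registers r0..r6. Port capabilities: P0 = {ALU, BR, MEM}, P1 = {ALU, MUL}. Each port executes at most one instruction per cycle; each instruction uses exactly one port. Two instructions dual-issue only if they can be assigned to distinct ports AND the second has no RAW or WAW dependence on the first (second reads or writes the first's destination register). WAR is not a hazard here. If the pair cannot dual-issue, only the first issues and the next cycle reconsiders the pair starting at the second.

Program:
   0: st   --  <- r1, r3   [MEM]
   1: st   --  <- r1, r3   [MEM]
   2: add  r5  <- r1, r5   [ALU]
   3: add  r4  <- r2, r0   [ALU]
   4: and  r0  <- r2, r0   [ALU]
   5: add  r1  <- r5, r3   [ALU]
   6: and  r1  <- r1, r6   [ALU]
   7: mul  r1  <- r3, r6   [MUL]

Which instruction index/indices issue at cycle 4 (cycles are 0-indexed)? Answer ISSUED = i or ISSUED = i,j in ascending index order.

ISSUED = 6

0. st @i0  | no-port MEM/MEM
1. st+add @i1/i2  | pair
2. add+and @i3/i4  | pair
3. add @i5  | RAW+WAW r1
4. and @i6  | WAW r1
5. mul @i7  | tail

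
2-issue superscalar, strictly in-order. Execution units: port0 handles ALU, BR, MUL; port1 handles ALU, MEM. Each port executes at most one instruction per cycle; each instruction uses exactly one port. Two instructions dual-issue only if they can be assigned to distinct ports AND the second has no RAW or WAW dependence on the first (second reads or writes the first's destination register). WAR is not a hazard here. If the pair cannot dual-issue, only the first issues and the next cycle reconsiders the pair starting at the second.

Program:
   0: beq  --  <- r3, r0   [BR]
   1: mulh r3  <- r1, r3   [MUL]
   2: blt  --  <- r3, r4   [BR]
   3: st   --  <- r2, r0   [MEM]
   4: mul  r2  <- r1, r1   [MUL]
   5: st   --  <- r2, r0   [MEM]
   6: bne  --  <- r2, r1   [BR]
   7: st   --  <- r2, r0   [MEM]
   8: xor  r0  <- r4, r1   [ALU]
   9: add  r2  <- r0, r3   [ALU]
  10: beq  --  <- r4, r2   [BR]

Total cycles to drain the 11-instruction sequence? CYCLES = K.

CYCLES = 8

#0 head=0: beq.BR i0 no-port BR/MUL
#1 head=1: mulh.MUL i1 no-port MUL/BR
#2 head=2: blt.BR+st.MEM i2,i3 2-wide
#3 head=4: mul.MUL i4 RAW r2
#4 head=5: st.MEM+bne.BR i5,i6 2-wide
#5 head=7: st.MEM+xor.ALU i7,i8 2-wide
#6 head=9: add.ALU i9 RAW r2
#7 head=10: beq.BR i10 tail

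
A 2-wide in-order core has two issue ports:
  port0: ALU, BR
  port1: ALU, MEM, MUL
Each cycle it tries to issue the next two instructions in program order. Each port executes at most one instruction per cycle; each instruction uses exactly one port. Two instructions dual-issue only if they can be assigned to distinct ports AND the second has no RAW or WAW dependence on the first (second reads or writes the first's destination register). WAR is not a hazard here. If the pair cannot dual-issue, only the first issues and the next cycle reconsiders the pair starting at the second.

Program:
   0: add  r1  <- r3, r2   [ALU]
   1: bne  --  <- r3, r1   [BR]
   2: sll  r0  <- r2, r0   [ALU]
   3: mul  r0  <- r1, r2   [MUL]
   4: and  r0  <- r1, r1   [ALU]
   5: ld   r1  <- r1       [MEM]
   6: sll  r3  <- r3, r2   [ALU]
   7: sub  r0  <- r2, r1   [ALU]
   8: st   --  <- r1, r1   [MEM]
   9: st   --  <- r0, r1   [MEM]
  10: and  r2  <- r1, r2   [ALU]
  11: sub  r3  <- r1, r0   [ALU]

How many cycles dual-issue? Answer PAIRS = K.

#0 head=0: add.ALU i0 RAW r1
#1 head=1: bne.BR;sll.ALU i1+i2 pair
#2 head=3: mul.MUL i3 WAW r0
#3 head=4: and.ALU;ld.MEM i4+i5 pair
#4 head=6: sll.ALU;sub.ALU i6+i7 pair
#5 head=8: st.MEM i8 no-port MEM/MEM
#6 head=9: st.MEM;and.ALU i9+i10 pair
#7 head=11: sub.ALU i11 tail

PAIRS = 4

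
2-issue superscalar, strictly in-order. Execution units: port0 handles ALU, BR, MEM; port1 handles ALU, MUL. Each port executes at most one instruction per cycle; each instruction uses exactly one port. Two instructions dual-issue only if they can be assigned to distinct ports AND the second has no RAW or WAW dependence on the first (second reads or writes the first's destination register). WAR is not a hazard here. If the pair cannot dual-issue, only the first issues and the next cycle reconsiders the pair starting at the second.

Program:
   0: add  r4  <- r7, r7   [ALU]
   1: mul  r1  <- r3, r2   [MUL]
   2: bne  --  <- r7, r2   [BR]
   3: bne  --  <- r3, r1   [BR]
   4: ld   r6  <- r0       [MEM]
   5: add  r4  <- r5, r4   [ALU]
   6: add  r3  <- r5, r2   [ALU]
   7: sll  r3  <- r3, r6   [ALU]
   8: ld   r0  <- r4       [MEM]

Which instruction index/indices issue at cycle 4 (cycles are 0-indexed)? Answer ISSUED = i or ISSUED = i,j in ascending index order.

ISSUED = 6

[0] i0,i1  add;mul  -- dual
[1] i2  bne  -- no-port BR/BR
[2] i3  bne  -- no-port BR/MEM
[3] i4,i5  ld;add  -- dual
[4] i6  add  -- RAW+WAW r3
[5] i7,i8  sll;ld  -- dual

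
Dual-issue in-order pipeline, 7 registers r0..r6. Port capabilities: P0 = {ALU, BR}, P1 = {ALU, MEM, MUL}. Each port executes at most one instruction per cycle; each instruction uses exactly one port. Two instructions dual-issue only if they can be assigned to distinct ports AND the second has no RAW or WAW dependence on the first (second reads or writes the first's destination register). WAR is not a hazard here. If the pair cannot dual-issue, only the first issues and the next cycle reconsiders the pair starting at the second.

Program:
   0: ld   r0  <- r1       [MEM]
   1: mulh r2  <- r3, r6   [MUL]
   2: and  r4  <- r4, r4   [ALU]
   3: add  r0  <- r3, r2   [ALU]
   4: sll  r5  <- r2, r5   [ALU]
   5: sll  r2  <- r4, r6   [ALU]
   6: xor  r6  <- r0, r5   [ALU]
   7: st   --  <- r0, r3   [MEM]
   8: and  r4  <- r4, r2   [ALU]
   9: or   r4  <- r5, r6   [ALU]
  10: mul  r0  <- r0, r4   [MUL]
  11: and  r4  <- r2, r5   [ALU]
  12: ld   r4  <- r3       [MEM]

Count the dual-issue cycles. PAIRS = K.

#0 head=0: ld i0 no-port MEM/MUL
#1 head=1: mulh;and i1,i2 pair
#2 head=3: add;sll i3,i4 pair
#3 head=5: sll;xor i5,i6 pair
#4 head=7: st;and i7,i8 pair
#5 head=9: or i9 RAW r4
#6 head=10: mul;and i10,i11 pair
#7 head=12: ld i12 tail

PAIRS = 5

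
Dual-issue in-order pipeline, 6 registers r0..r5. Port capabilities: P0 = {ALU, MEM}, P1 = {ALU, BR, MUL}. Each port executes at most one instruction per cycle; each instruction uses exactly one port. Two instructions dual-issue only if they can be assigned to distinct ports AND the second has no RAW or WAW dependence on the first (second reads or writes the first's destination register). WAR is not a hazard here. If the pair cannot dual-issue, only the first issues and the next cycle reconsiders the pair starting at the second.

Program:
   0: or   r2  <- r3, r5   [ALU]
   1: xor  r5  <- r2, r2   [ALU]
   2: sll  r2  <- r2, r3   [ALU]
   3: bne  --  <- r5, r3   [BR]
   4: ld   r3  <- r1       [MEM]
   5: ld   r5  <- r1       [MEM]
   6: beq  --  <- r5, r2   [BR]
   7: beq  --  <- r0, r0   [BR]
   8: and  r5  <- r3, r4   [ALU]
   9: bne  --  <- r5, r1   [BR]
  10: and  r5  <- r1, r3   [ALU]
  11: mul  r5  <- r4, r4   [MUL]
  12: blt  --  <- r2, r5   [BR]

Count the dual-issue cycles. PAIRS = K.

0. or @i0  | RAW r2
1. xor sll @i1+i2  | dual
2. bne ld @i3+i4  | dual
3. ld @i5  | RAW r5
4. beq @i6  | no-port BR/BR
5. beq and @i7+i8  | dual
6. bne and @i9+i10  | dual
7. mul @i11  | no-port MUL/BR
8. blt @i12  | tail

PAIRS = 4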